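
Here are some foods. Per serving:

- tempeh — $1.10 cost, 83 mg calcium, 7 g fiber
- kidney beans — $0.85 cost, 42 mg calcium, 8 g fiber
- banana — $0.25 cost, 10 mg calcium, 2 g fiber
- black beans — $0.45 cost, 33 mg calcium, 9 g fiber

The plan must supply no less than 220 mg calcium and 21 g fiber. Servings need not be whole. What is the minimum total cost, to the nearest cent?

The cheapest plan sits at a corner of the feasible region — with two constraints it uses at most two foods.
tempeh only: max(220/83, 21/7) = 3 servings → $3.30.
kidney beans only: max(220/42, 21/8) = 5.238 servings → $4.45.
banana only: max(220/10, 21/2) = 22 servings → $5.50.
black beans only: max(220/33, 21/9) = 6.667 servings → $3.00.
tempeh + kidney beans with both tight: 2.373 servings and 0.5486 servings → $3.08.
tempeh + banana with both tight: 2.396 servings and 2.115 servings → $3.16.
tempeh + black beans with both tight: 2.494 servings and 0.3934 servings → $2.92.
kidney beans + banana: the both-tight solution has a negative serving — not a feasible corner.
kidney beans + black beans: the both-tight solution has a negative serving — not a feasible corner.
banana + black beans with both targets exact would need a negative amount; discard.
So the least-cost plan costs $2.92.

$2.92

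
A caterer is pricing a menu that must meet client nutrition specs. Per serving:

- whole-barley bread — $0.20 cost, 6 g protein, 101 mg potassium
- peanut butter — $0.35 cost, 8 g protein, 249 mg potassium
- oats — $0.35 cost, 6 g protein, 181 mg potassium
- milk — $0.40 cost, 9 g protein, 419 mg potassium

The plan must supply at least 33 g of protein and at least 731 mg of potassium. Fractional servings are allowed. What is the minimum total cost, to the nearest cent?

Minimising a linear cost over {protein ≥ 33, potassium ≥ 731, servings ≥ 0} — the optimum is at a vertex, using one or two foods.
whole-barley bread only: max(33/6, 731/101) = 7.238 servings → $1.45.
peanut butter only: max(33/8, 731/249) = 4.125 servings → $1.44.
oats only: max(33/6, 731/181) = 5.5 servings → $1.93.
milk only: max(33/9, 731/419) = 3.667 servings → $1.47.
whole-barley bread + peanut butter with both tight: 3.453 servings and 1.535 servings → $1.23.
whole-barley bread + oats with both tight: 3.306 servings and 2.194 servings → $1.43.
whole-barley bread + milk with both tight: 4.516 servings and 0.6561 servings → $1.17.
peanut butter + oats with both targets exact would need a negative amount; discard.
peanut butter + milk: intersection lies outside the first quadrant.
oats + milk: the both-tight solution has a negative serving — not a feasible corner.
So the least-cost plan costs $1.17.

$1.17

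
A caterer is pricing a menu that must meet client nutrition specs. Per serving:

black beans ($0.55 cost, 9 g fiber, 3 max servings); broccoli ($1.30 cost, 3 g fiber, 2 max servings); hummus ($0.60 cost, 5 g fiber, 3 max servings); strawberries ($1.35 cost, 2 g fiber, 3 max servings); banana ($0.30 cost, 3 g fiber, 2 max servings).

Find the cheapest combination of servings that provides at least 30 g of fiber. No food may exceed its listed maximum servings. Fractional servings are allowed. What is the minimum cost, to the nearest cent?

$1.95

Cost per g of fiber: black beans $0.0611, banana $0.1000, hummus $0.1200, broccoli $0.4333, strawberries $0.6750.
Take 3 servings of black beans: +27.0 g fiber for $1.65 (total $1.65, still need 3.0 g).
Take 1 serving of banana: +3.0 g fiber for $0.30 (total $1.95, still need 0.0 g).
Greedy by cheapest-per-g is optimal for a single linear constraint, so the minimum cost is $1.95.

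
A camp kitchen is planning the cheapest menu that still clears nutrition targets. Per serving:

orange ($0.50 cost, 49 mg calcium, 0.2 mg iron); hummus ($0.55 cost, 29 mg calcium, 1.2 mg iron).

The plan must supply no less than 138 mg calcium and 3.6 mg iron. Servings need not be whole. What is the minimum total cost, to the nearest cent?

A basic optimal solution has at most two foods positive. Try each food alone and each pair with both targets met exactly.
orange only: max(138/49, 3.6/0.2) = 18 servings → $9.00.
hummus only: max(138/29, 3.6/1.2) = 4.759 servings → $2.62.
orange + hummus with both tight: 1.155 servings and 2.808 servings → $2.12.
The minimum over all feasible corners is $2.12.

$2.12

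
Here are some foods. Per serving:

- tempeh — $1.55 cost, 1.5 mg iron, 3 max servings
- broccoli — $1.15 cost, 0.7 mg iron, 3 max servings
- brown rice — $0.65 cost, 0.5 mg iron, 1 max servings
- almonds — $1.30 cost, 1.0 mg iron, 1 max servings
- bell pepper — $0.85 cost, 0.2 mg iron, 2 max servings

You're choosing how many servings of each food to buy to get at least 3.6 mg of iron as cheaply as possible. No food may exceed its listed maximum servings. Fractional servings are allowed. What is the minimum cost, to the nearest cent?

$3.72

Cost per mg of iron: tempeh $1.0333, brown rice $1.3000, almonds $1.3000, broccoli $1.6429, bell pepper $4.2500.
Take 2.4 servings of tempeh: +3.6 mg iron for $3.72 (total $3.72, still need 0.0 mg).
Filling from the cheapest source first is optimal under one linear minimum: $3.72.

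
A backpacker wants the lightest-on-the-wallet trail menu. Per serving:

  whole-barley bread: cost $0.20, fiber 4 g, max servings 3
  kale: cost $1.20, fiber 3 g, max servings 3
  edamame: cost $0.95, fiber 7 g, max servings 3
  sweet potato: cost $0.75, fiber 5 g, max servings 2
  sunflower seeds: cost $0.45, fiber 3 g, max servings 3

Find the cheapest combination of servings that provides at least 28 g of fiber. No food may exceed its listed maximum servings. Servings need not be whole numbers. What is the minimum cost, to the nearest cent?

Cost per g of fiber: whole-barley bread $0.0500, edamame $0.1357, sweet potato $0.1500, sunflower seeds $0.1500, kale $0.4000.
Take 3 servings of whole-barley bread: +12.0 g fiber for $0.60 (total $0.60, still need 16.0 g).
Take 2.286 servings of edamame: +16.0 g fiber for $2.17 (total $2.77, still need 0.0 g).
Greedy by cheapest-per-g is optimal for a single linear constraint, so the minimum cost is $2.77.

$2.77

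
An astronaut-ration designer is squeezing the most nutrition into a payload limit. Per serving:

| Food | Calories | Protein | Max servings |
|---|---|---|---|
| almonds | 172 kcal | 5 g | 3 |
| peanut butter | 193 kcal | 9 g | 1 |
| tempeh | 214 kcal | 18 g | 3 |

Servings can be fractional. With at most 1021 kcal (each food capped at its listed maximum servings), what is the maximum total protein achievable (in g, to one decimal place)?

68.4 g

Protein per kcal: tempeh 0.08411, peanut butter 0.04663, almonds 0.02907.
Take 3 servings of tempeh: uses 642 kcal, +54.0 g protein (running total 54.0 g).
Take 1 serving of peanut butter: uses 193 kcal, +9.0 g protein (running total 63.0 g).
Take 1.081 servings of almonds: uses 186 kcal, +5.4 g protein (running total 68.4 g).
Greedy by best ratio exhausts the calories allowance optimally: 68.4 g.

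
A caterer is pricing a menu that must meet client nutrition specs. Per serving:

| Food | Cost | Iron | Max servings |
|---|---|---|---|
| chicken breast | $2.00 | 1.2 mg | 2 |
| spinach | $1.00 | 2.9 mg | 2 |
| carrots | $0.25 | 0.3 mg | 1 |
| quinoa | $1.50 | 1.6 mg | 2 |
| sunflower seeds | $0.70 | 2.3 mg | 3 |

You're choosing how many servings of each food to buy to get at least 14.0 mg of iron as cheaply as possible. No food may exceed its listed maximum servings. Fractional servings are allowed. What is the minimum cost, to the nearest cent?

Cost per mg of iron: sunflower seeds $0.3043, spinach $0.3448, carrots $0.8333, quinoa $0.9375, chicken breast $1.6667.
Take 3 servings of sunflower seeds: +6.9 mg iron for $2.10 (total $2.10, still need 7.1 mg).
Take 2 servings of spinach: +5.8 mg iron for $2.00 (total $4.10, still need 1.3 mg).
Take 1 serving of carrots: +0.3 mg iron for $0.25 (total $4.35, still need 1.0 mg).
Take 0.625 servings of quinoa: +1.0 mg iron for $0.94 (total $5.29, still need 0.0 mg).
Filling from the cheapest source first is optimal under one linear minimum: $5.29.

$5.29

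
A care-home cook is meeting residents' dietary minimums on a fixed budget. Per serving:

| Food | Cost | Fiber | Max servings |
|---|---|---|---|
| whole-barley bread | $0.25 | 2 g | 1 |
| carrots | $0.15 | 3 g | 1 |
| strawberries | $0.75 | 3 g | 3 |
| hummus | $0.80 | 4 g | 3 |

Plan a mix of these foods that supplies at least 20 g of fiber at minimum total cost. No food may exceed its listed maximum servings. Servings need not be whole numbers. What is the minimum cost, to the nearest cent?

Cost per g of fiber: carrots $0.0500, whole-barley bread $0.1250, hummus $0.2000, strawberries $0.2500.
Take 1 serving of carrots: +3.0 g fiber for $0.15 (total $0.15, still need 17.0 g).
Take 1 serving of whole-barley bread: +2.0 g fiber for $0.25 (total $0.40, still need 15.0 g).
Take 3 servings of hummus: +12.0 g fiber for $2.40 (total $2.80, still need 3.0 g).
Take 1 serving of strawberries: +3.0 g fiber for $0.75 (total $3.55, still need 0.0 g).
Greedy by cheapest-per-g is optimal for a single linear constraint, so the minimum cost is $3.55.

$3.55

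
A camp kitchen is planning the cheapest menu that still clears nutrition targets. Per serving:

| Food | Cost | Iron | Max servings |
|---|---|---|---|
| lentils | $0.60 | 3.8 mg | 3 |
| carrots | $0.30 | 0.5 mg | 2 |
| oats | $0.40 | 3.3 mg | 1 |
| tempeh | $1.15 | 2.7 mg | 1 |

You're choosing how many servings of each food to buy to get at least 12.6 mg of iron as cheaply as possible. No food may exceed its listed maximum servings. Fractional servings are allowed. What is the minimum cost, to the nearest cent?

$1.87

Cost per mg of iron: oats $0.1212, lentils $0.1579, tempeh $0.4259, carrots $0.6000.
Take 1 serving of oats: +3.3 mg iron for $0.40 (total $0.40, still need 9.3 mg).
Take 2.447 servings of lentils: +9.3 mg iron for $1.47 (total $1.87, still need 0.0 mg).
Greedy by cheapest-per-mg is optimal for a single linear constraint, so the minimum cost is $1.87.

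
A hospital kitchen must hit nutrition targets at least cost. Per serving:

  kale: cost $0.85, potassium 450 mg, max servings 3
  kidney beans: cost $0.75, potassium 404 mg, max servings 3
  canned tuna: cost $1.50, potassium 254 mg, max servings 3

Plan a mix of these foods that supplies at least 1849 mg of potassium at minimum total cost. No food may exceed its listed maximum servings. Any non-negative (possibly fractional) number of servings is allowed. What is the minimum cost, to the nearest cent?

Cost per mg of potassium: kidney beans $0.0019, kale $0.0019, canned tuna $0.0059.
Take 3 servings of kidney beans: +1212.0 mg potassium for $2.25 (total $2.25, still need 637.0 mg).
Take 1.416 servings of kale: +637.0 mg potassium for $1.20 (total $3.45, still need 0.0 mg).
Filling from the cheapest source first is optimal under one linear minimum: $3.45.

$3.45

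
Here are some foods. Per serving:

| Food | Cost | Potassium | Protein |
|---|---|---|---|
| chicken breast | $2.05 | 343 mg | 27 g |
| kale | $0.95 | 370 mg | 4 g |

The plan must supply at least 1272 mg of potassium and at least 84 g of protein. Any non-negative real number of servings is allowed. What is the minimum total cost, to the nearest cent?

$6.79

For a min-cost LP with two ≥-constraints, a basic feasible solution has at most two positive variables.
chicken breast only: max(1272/343, 84/27) = 3.708 servings → $7.60.
kale only: max(1272/370, 84/4) = 21 servings → $19.95.
chicken breast + kale with both tight: 3.016 servings and 0.6419 servings → $6.79.
So the least-cost plan costs $6.79.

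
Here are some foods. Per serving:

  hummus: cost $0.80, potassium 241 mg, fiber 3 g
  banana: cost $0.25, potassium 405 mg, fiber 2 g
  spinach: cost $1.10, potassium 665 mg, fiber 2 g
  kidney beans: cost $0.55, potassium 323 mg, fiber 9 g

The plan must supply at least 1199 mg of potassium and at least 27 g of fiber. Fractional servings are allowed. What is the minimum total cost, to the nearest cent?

$1.74

This is a tiny linear program; its minimum lies at a vertex of the feasible set. List the vertices and price them.
hummus only: max(1199/241, 27/3) = 9 servings → $7.20.
banana only: max(1199/405, 27/2) = 13.5 servings → $3.38.
spinach only: max(1199/665, 27/2) = 13.5 servings → $14.85.
kidney beans only: max(1199/323, 27/9) = 3.712 servings → $2.04.
hummus + banana: the both-tight solution has a negative serving — not a feasible corner.
hummus + spinach: intersection lies outside the first quadrant.
hummus + kidney beans with both tight: 1.725 servings and 2.425 servings → $2.71.
banana + spinach with both targets exact would need a negative amount; discard.
banana + kidney beans with both tight: 0.6902 servings and 2.847 servings → $1.74.
spinach + kidney beans with both tight: 0.3877 servings and 2.914 servings → $2.03.
The minimum over all feasible corners is $1.74.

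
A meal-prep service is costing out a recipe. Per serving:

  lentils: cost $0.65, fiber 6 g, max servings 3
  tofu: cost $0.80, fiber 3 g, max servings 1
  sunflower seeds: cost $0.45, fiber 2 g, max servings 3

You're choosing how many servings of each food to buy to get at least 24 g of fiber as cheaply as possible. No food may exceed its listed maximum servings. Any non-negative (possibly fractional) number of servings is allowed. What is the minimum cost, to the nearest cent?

Cost per g of fiber: lentils $0.1083, sunflower seeds $0.2250, tofu $0.2667.
Take 3 servings of lentils: +18.0 g fiber for $1.95 (total $1.95, still need 6.0 g).
Take 3 servings of sunflower seeds: +6.0 g fiber for $1.35 (total $3.30, still need 0.0 g).
Greedy by cheapest-per-g is optimal for a single linear constraint, so the minimum cost is $3.30.

$3.30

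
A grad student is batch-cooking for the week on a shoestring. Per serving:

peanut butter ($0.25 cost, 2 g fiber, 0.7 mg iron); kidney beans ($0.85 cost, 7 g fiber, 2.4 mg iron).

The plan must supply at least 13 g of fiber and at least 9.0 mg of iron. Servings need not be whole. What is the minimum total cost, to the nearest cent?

Minimising a linear cost over {fiber ≥ 13, iron ≥ 9.0, servings ≥ 0} — the optimum is at a vertex, using one or two foods.
peanut butter only: max(13/2, 9.0/0.7) = 12.86 servings → $3.21.
kidney beans only: max(13/7, 9.0/2.4) = 3.75 servings → $3.19.
peanut butter + kidney beans: intersection lies outside the first quadrant.
Cheapest feasible corner: $3.19.

$3.19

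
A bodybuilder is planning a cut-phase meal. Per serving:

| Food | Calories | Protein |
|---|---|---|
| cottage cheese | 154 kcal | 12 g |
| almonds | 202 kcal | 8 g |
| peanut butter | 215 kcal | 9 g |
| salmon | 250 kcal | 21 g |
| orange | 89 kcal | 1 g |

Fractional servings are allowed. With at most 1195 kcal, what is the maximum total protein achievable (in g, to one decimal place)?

100.4 g

Protein per kcal: salmon 0.084, cottage cheese 0.07792, peanut butter 0.04186, almonds 0.0396, orange 0.01124.
With no serving limits, spend the whole calories allowance on salmon: 1195 kcal / 250 kcal × 21 g = 100.4 g.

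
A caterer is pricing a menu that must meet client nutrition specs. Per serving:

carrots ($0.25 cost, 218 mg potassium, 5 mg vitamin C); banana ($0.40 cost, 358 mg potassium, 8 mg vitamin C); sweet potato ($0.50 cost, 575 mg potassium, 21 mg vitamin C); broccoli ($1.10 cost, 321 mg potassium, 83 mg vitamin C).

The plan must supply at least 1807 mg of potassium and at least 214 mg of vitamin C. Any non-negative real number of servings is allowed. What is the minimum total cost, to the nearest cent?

$3.28

An LP optimum is at a vertex; with two nutrient constraints at most two foods are used. Check each candidate.
carrots only: max(1807/218, 214/5) = 42.8 servings → $10.70.
banana only: max(1807/358, 214/8) = 26.75 servings → $10.70.
sweet potato only: max(1807/575, 214/21) = 10.19 servings → $5.10.
broccoli only: max(1807/321, 214/83) = 5.629 servings → $6.19.
carrots + banana: the both-tight solution has a negative serving — not a feasible corner.
carrots + sweet potato with both targets exact would need a negative amount; discard.
carrots + broccoli with both tight: 4.93 servings and 2.281 servings → $3.74.
banana + sweet potato: the both-tight solution has a negative serving — not a feasible corner.
banana + broccoli with both tight: 2.994 servings and 2.29 servings → $3.72.
sweet potato + broccoli with both tight: 1.983 servings and 2.076 servings → $3.28.
So the least-cost plan costs $3.28.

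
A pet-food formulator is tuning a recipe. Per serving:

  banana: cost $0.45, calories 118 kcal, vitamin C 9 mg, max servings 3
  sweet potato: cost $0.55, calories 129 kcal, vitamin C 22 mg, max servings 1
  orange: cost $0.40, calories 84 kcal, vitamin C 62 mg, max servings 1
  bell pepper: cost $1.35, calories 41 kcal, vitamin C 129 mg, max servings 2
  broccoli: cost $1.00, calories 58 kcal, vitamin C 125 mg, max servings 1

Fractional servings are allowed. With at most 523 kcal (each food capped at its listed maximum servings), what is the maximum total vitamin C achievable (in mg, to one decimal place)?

480.0 mg

Vitamin C per kcal: bell pepper 3.146, broccoli 2.155, orange 0.7381, sweet potato 0.1705, banana 0.07627.
Take 2 servings of bell pepper: uses 82 kcal, +258.0 mg vitamin C (running total 258.0 mg).
Take 1 serving of broccoli: uses 58 kcal, +125.0 mg vitamin C (running total 383.0 mg).
Take 1 serving of orange: uses 84 kcal, +62.0 mg vitamin C (running total 445.0 mg).
Take 1 serving of sweet potato: uses 129 kcal, +22.0 mg vitamin C (running total 467.0 mg).
Take 1.441 servings of banana: uses 170 kcal, +13.0 mg vitamin C (running total 480.0 mg).
Filling greedily by vitamin C-per-kcal is optimal for one linear limit, giving 480.0 mg.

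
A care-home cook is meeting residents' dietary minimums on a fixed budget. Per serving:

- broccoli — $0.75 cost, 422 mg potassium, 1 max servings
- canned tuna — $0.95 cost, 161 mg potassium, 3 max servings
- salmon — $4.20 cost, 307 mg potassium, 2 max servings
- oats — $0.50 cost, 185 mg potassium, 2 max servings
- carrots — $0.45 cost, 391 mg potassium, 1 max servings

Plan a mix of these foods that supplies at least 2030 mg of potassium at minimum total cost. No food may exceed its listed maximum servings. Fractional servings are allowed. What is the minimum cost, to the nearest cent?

Cost per mg of potassium: carrots $0.0012, broccoli $0.0018, oats $0.0027, canned tuna $0.0059, salmon $0.0137.
Take 1 serving of carrots: +391.0 mg potassium for $0.45 (total $0.45, still need 1639.0 mg).
Take 1 serving of broccoli: +422.0 mg potassium for $0.75 (total $1.20, still need 1217.0 mg).
Take 2 servings of oats: +370.0 mg potassium for $1.00 (total $2.20, still need 847.0 mg).
Take 3 servings of canned tuna: +483.0 mg potassium for $2.85 (total $5.05, still need 364.0 mg).
Take 1.186 servings of salmon: +364.0 mg potassium for $4.98 (total $10.03, still need 0.0 mg).
Greedy by cheapest-per-mg is optimal for a single linear constraint, so the minimum cost is $10.03.

$10.03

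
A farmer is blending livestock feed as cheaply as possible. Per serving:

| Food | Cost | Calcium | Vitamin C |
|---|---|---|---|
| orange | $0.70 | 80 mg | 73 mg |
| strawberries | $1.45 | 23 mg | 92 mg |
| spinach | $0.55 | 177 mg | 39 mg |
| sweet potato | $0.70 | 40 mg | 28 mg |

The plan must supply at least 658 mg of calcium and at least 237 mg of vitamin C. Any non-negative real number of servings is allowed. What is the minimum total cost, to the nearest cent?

Two binding constraints pin down two serving amounts, so the optimal mix uses at most two foods. The candidates are each food alone (scaled to the tighter of calcium/vitamin C) and each pair with both constraints tight.
orange only: max(658/80, 237/73) = 8.225 servings → $5.76.
strawberries only: max(658/23, 237/92) = 28.61 servings → $41.48.
spinach only: max(658/177, 237/39) = 6.077 servings → $3.34.
sweet potato only: max(658/40, 237/28) = 16.45 servings → $11.52.
orange + strawberries: intersection lies outside the first quadrant.
orange + spinach with both tight: 1.662 servings and 2.966 servings → $2.79.
orange + sweet potato with both targets exact would need a negative amount; discard.
strawberries + spinach with both tight: 1.058 servings and 3.58 servings → $3.50.
strawberries + sweet potato: the both-tight solution has a negative serving — not a feasible corner.
spinach + sweet potato with both tight: 2.634 servings and 4.796 servings → $4.81.
The minimum over all feasible corners is $2.79.

$2.79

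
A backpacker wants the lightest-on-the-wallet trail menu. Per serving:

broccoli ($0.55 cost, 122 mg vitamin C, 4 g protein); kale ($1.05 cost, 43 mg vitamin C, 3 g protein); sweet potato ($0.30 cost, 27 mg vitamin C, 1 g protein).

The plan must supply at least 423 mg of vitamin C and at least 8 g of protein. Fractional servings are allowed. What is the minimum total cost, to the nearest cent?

$1.91

For a min-cost LP with two ≥-constraints, a basic feasible solution has at most two positive variables.
broccoli only: max(423/122, 8/4) = 3.467 servings → $1.91.
kale only: max(423/43, 8/3) = 9.837 servings → $10.33.
sweet potato only: max(423/27, 8/1) = 15.67 servings → $4.70.
broccoli + kale: the both-tight solution has a negative serving — not a feasible corner.
broccoli + sweet potato with both targets exact would need a negative amount; discard.
kale + sweet potato: the both-tight solution has a negative serving — not a feasible corner.
The minimum over all feasible corners is $1.91.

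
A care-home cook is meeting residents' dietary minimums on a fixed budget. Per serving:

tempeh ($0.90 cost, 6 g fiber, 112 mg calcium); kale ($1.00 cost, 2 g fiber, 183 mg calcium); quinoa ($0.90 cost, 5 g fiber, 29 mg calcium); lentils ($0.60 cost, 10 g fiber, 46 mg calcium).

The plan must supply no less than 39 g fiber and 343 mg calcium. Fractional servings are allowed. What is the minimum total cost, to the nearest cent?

$3.17

tempeh only: max(39/6, 343/112) = 6.5 servings → $5.85.
kale only: max(39/2, 343/183) = 19.5 servings → $19.50.
quinoa only: max(39/5, 343/29) = 11.83 servings → $10.64.
lentils only: max(39/10, 343/46) = 7.457 servings → $4.47.
tempeh + kale with both targets exact would need a negative amount; discard.
tempeh + quinoa with both tight: 1.513 servings and 5.984 servings → $6.75.
tempeh + lentils with both tight: 1.938 servings and 2.737 servings → $3.39.
kale + quinoa with both tight: 0.6814 servings and 7.527 servings → $7.46.
kale + lentils with both tight: 0.9413 servings and 3.712 servings → $3.17.
quinoa + lentils with both targets exact would need a negative amount; discard.
Cheapest feasible corner: $3.17.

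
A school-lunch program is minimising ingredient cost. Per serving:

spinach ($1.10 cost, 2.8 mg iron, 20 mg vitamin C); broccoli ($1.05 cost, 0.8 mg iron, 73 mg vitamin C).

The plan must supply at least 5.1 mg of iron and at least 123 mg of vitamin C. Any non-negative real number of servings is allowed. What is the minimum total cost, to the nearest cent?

Check every corner: each single food scaled to meet both minima, and each pair solved so both constraints bind.
spinach only: max(5.1/2.8, 123/20) = 6.15 servings → $6.76.
broccoli only: max(5.1/0.8, 123/73) = 6.375 servings → $6.69.
spinach + broccoli with both tight: 1.454 servings and 1.287 servings → $2.95.
The minimum over all feasible corners is $2.95.

$2.95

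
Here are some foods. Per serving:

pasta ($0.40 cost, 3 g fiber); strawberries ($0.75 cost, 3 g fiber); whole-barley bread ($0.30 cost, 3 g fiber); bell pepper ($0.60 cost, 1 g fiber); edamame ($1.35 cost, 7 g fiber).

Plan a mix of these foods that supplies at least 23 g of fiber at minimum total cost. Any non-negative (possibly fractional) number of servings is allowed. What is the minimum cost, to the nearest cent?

$2.30

Cost per g of fiber: whole-barley bread $0.1000, pasta $0.1333, edamame $0.1929, strawberries $0.2500, bell pepper $0.6000.
With no serving limits, use only whole-barley bread: 23 g / 3 g = 7.667 servings × $0.30 = $2.30.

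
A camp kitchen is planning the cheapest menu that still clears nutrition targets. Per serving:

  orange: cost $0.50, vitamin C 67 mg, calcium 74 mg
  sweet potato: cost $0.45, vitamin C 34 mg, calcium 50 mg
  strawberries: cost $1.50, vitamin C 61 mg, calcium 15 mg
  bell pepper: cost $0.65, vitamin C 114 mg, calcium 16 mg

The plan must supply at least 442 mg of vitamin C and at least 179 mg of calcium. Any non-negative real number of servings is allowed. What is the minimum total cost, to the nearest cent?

$2.73

Compare the cost at each extreme point of the feasible region.
orange only: max(442/67, 179/74) = 6.597 servings → $3.30.
sweet potato only: max(442/34, 179/50) = 13 servings → $5.85.
strawberries only: max(442/61, 179/15) = 11.93 servings → $17.90.
bell pepper only: max(442/114, 179/16) = 11.19 servings → $7.27.
orange + sweet potato with both targets exact would need a negative amount; discard.
orange + strawberries with both tight: 1.222 servings and 5.903 servings → $9.47.
orange + bell pepper with both tight: 1.811 servings and 2.813 servings → $2.73.
sweet potato + strawberries with both tight: 1.689 servings and 6.305 servings → $10.22.
sweet potato + bell pepper with both tight: 2.586 servings and 3.106 servings → $3.18.
strawberries + bell pepper with both targets exact would need a negative amount; discard.
Cheapest feasible corner: $2.73.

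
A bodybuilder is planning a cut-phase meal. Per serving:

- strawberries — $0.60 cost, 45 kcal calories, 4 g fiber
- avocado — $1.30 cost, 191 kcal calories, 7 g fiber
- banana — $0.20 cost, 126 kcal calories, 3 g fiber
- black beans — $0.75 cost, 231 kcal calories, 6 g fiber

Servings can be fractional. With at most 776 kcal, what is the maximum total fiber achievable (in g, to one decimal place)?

Fiber per kcal: strawberries 0.08889, avocado 0.03665, black beans 0.02597, banana 0.02381.
With no serving limits, spend the whole calories allowance on strawberries: 776 kcal / 45 kcal × 4 g = 69.0 g.

69.0 g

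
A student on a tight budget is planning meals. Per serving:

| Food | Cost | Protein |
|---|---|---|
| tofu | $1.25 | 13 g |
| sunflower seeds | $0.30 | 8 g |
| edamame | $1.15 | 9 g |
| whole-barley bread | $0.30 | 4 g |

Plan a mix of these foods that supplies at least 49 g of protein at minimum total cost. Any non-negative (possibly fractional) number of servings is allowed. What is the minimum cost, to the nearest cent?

$1.84

Cost per g of protein: sunflower seeds $0.0375, whole-barley bread $0.0750, tofu $0.0962, edamame $0.1278.
With no serving limits, use only sunflower seeds: 49 g / 8 g = 6.125 servings × $0.30 = $1.84.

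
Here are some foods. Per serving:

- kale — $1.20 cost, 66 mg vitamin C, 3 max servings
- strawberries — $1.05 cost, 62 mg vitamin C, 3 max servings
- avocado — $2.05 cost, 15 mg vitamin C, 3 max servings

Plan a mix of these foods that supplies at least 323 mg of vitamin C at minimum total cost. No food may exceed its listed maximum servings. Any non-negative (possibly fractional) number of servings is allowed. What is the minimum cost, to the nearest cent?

$5.64

Cost per mg of vitamin C: strawberries $0.0169, kale $0.0182, avocado $0.1367.
Take 3 servings of strawberries: +186.0 mg vitamin C for $3.15 (total $3.15, still need 137.0 mg).
Take 2.076 servings of kale: +137.0 mg vitamin C for $2.49 (total $5.64, still need 0.0 mg).
Greedy by cheapest-per-mg is optimal for a single linear constraint, so the minimum cost is $5.64.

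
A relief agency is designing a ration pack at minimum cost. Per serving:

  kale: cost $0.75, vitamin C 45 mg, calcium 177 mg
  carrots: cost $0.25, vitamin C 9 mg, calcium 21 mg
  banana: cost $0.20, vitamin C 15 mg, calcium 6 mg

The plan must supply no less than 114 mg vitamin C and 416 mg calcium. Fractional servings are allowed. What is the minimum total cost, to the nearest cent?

With two linear requirements the optimum uses one or two foods; enumerate the corners.
kale only: max(114/45, 416/177) = 2.533 servings → $1.90.
carrots only: max(114/9, 416/21) = 19.81 servings → $4.95.
banana only: max(114/15, 416/6) = 69.33 servings → $13.87.
kale + carrots with both tight: 2.083 servings and 2.25 servings → $2.12.
kale + banana with both tight: 2.33 servings and 0.6113 servings → $1.87.
carrots + banana: the both-tight solution has a negative serving — not a feasible corner.
So the least-cost plan costs $1.87.

$1.87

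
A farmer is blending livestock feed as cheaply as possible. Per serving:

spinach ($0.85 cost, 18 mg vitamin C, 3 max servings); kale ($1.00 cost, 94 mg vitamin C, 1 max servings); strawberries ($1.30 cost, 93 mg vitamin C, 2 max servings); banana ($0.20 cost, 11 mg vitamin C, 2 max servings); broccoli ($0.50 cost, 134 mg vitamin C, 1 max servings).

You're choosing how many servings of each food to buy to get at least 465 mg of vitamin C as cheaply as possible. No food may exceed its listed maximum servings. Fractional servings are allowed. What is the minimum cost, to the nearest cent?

$5.87

Cost per mg of vitamin C: broccoli $0.0037, kale $0.0106, strawberries $0.0140, banana $0.0182, spinach $0.0472.
Take 1 serving of broccoli: +134.0 mg vitamin C for $0.50 (total $0.50, still need 331.0 mg).
Take 1 serving of kale: +94.0 mg vitamin C for $1.00 (total $1.50, still need 237.0 mg).
Take 2 servings of strawberries: +186.0 mg vitamin C for $2.60 (total $4.10, still need 51.0 mg).
Take 2 servings of banana: +22.0 mg vitamin C for $0.40 (total $4.50, still need 29.0 mg).
Take 1.611 servings of spinach: +29.0 mg vitamin C for $1.37 (total $5.87, still need 0.0 mg).
Greedy by cheapest-per-mg is optimal for a single linear constraint, so the minimum cost is $5.87.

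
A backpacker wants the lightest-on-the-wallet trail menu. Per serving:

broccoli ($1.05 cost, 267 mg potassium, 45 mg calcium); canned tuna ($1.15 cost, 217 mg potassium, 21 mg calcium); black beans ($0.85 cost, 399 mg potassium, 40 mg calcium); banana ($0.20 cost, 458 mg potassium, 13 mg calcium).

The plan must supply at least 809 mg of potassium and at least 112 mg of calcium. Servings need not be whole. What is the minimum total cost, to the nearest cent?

$1.72

At the optimum either one food covers both requirements or two foods hit both targets exactly; no other combination can be cheaper.
broccoli only: max(809/267, 112/45) = 3.03 servings → $3.18.
canned tuna only: max(809/217, 112/21) = 5.333 servings → $6.13.
black beans only: max(809/399, 112/40) = 2.8 servings → $2.38.
banana only: max(809/458, 112/13) = 8.615 servings → $1.72.
broccoli + canned tuna with both tight: 1.759 servings and 1.563 servings → $3.65.
broccoli + black beans with both tight: 1.695 servings and 0.8936 servings → $2.54.
broccoli + banana with both tight: 2.379 servings and 0.3793 servings → $2.57.
canned tuna + black beans: intersection lies outside the first quadrant.
canned tuna + banana: intersection lies outside the first quadrant.
black beans + banana: intersection lies outside the first quadrant.
The minimum over all feasible corners is $1.72.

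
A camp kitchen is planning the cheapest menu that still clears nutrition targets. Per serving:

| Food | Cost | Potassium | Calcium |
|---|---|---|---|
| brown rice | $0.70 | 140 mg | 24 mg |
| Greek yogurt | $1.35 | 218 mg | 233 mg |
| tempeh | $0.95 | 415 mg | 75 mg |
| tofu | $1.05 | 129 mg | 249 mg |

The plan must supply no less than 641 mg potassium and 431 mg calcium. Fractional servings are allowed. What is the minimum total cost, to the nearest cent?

$2.52

Minimising a linear cost over {potassium ≥ 641, calcium ≥ 431, servings ≥ 0} — the optimum is at a vertex, using one or two foods.
brown rice only: max(641/140, 431/24) = 17.96 servings → $12.57.
Greek yogurt only: max(641/218, 431/233) = 2.94 servings → $3.97.
tempeh only: max(641/415, 431/75) = 5.747 servings → $5.46.
tofu only: max(641/129, 431/249) = 4.969 servings → $5.22.
brown rice + Greek yogurt with both tight: 2.023 servings and 1.641 servings → $3.63.
brown rice + tempeh with both targets exact would need a negative amount; discard.
brown rice + tofu with both tight: 3.274 servings and 1.415 servings → $3.78.
Greek yogurt + tempeh with both tight: 1.628 servings and 0.6895 servings → $2.85.
Greek yogurt + tofu: the both-tight solution has a negative serving — not a feasible corner.
tempeh + tofu with both tight: 1.111 servings and 1.396 servings → $2.52.
So the least-cost plan costs $2.52.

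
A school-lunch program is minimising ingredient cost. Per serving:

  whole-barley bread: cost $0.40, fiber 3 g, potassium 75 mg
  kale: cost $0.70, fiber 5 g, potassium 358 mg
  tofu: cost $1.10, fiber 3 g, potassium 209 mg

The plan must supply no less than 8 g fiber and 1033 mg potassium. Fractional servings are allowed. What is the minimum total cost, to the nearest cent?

For a min-cost LP with two ≥-constraints, a basic feasible solution has at most two positive variables.
whole-barley bread only: max(8/3, 1033/75) = 13.77 servings → $5.51.
kale only: max(8/5, 1033/358) = 2.885 servings → $2.02.
tofu only: max(8/3, 1033/209) = 4.943 servings → $5.44.
whole-barley bread + kale: the both-tight solution has a negative serving — not a feasible corner.
whole-barley bread + tofu: the both-tight solution has a negative serving — not a feasible corner.
kale + tofu: the both-tight solution has a negative serving — not a feasible corner.
The minimum over all feasible corners is $2.02.

$2.02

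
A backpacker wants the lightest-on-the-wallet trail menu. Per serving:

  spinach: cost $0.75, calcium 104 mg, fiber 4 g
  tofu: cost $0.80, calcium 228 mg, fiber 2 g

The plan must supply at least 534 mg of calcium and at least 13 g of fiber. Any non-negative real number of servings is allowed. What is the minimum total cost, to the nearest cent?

spinach only: max(534/104, 13/4) = 5.135 servings → $3.85.
tofu only: max(534/228, 13/2) = 6.5 servings → $5.20.
spinach + tofu with both tight: 2.693 servings and 1.114 servings → $2.91.
The minimum over all feasible corners is $2.91.

$2.91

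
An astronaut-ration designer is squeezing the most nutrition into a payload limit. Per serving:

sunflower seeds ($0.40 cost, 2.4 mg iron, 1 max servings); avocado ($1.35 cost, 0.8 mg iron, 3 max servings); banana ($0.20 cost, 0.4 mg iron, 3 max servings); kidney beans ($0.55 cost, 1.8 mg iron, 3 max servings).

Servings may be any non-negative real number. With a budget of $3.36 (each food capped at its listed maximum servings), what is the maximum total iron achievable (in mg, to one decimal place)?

Iron per dollar: sunflower seeds 6, kidney beans 3.273, banana 2, avocado 0.5926.
Take 1 serving of sunflower seeds: spends $0.40, +2.4 mg iron (running total 2.4 mg).
Take 3 servings of kidney beans: spends $1.65, +5.4 mg iron (running total 7.8 mg).
Take 3 servings of banana: spends $0.60, +1.2 mg iron (running total 9.0 mg).
Take 0.5259 servings of avocado: spends $0.71, +0.4 mg iron (running total 9.4 mg).
Filling greedily by iron-per-dollar is optimal for one linear limit, giving 9.4 mg.

9.4 mg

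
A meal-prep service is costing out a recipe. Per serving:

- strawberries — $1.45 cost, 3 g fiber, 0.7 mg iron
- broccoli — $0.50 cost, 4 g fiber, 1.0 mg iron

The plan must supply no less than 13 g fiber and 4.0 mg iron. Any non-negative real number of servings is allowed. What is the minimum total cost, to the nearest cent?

$2.00

A basic optimal solution has at most two foods positive. Try each food alone and each pair with both targets met exactly.
strawberries only: max(13/3, 4.0/0.7) = 5.714 servings → $8.29.
broccoli only: max(13/4, 4.0/1.0) = 4 servings → $2.00.
strawberries + broccoli: intersection lies outside the first quadrant.
Cheapest feasible corner: $2.00.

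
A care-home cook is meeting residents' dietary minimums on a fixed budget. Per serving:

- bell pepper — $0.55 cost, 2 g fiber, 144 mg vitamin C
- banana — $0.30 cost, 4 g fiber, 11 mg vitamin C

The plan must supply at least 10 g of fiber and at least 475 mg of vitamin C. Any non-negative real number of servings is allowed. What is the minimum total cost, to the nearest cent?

An LP optimum is at a vertex; with two nutrient constraints at most two foods are used. Check each candidate.
bell pepper only: max(10/2, 475/144) = 5 servings → $2.75.
banana only: max(10/4, 475/11) = 43.18 servings → $12.95.
bell pepper + banana with both tight: 3.231 servings and 0.8845 servings → $2.04.
The minimum over all feasible corners is $2.04.

$2.04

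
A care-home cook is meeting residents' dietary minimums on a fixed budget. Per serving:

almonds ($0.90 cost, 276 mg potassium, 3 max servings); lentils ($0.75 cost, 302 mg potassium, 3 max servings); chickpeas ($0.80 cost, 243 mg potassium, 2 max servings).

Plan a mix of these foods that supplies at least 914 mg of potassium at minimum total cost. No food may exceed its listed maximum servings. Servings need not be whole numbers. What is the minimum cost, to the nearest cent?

$2.28

Cost per mg of potassium: lentils $0.0025, almonds $0.0033, chickpeas $0.0033.
Take 3 servings of lentils: +906.0 mg potassium for $2.25 (total $2.25, still need 8.0 mg).
Take 0.02899 servings of almonds: +8.0 mg potassium for $0.03 (total $2.28, still need 0.0 mg).
Filling from the cheapest source first is optimal under one linear minimum: $2.28.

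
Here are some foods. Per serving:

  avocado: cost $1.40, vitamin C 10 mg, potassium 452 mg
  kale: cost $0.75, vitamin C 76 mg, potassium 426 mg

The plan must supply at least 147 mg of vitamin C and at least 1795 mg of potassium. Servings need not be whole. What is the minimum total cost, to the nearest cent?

$3.16

avocado only: max(147/10, 1795/452) = 14.7 servings → $20.58.
kale only: max(147/76, 1795/426) = 4.214 servings → $3.16.
avocado + kale with both tight: 2.452 servings and 1.612 servings → $4.64.
The minimum over all feasible corners is $3.16.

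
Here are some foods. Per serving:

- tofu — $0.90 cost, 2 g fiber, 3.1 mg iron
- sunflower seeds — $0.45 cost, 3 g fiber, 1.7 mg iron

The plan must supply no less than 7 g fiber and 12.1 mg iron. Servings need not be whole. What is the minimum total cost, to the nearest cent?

At the optimum either one food covers both requirements or two foods hit both targets exactly; no other combination can be cheaper.
tofu only: max(7/2, 12.1/3.1) = 3.903 servings → $3.51.
sunflower seeds only: max(7/3, 12.1/1.7) = 7.118 servings → $3.20.
tofu + sunflower seeds: intersection lies outside the first quadrant.
So the least-cost plan costs $3.20.

$3.20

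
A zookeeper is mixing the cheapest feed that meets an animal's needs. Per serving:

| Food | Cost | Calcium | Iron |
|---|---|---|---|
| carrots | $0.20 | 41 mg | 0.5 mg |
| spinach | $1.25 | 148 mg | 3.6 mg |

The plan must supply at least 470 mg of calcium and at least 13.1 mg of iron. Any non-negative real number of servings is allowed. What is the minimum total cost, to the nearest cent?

With two linear requirements the optimum uses one or two foods; enumerate the corners.
carrots only: max(470/41, 13.1/0.5) = 26.2 servings → $5.24.
spinach only: max(470/148, 13.1/3.6) = 3.639 servings → $4.55.
carrots + spinach with both targets exact would need a negative amount; discard.
The minimum over all feasible corners is $4.55.

$4.55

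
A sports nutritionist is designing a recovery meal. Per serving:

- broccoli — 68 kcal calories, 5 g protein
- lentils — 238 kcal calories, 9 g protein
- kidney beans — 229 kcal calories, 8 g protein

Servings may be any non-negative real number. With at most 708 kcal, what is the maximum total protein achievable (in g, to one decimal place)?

Protein per kcal: broccoli 0.07353, lentils 0.03782, kidney beans 0.03493.
With no serving limits, spend the whole calories allowance on broccoli: 708 kcal / 68 kcal × 5 g = 52.1 g.

52.1 g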